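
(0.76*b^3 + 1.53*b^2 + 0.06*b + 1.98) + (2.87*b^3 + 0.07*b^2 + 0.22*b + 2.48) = 3.63*b^3 + 1.6*b^2 + 0.28*b + 4.46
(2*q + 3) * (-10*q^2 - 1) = -20*q^3 - 30*q^2 - 2*q - 3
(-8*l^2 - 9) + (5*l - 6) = -8*l^2 + 5*l - 15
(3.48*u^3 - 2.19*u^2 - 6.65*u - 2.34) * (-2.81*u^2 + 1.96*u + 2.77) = -9.7788*u^5 + 12.9747*u^4 + 24.0337*u^3 - 12.5249*u^2 - 23.0069*u - 6.4818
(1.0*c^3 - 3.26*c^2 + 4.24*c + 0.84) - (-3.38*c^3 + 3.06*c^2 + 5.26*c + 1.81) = 4.38*c^3 - 6.32*c^2 - 1.02*c - 0.97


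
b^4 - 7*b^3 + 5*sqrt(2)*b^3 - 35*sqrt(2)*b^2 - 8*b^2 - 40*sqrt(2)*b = b*(b - 8)*(b + 1)*(b + 5*sqrt(2))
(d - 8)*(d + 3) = d^2 - 5*d - 24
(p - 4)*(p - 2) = p^2 - 6*p + 8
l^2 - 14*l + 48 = (l - 8)*(l - 6)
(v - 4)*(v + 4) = v^2 - 16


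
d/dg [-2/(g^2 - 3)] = 4*g/(g^2 - 3)^2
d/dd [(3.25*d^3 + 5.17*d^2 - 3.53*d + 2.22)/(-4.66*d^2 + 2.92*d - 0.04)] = (-15.145*d^4 + 18.98*d^3 - 1.74339999999999*d^2 + 20.2768*d - 6.3412)/(21.7156*d^4 - 27.2144*d^3 + 8.8992*d^2 - 0.2336*d + 0.0016)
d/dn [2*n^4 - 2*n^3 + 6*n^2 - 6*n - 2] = 8*n^3 - 6*n^2 + 12*n - 6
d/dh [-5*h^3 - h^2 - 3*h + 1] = -15*h^2 - 2*h - 3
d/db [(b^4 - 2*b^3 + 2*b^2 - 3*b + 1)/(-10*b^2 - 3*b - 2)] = (-20*b^5 + 11*b^4 + 4*b^3 - 24*b^2 + 12*b + 9)/(100*b^4 + 60*b^3 + 49*b^2 + 12*b + 4)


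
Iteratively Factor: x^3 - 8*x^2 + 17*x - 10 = (x - 1)*(x^2 - 7*x + 10) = (x - 2)*(x - 1)*(x - 5)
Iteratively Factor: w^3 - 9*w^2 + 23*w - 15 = (w - 5)*(w^2 - 4*w + 3) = (w - 5)*(w - 1)*(w - 3)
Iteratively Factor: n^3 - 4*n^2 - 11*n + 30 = (n - 5)*(n^2 + n - 6) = (n - 5)*(n + 3)*(n - 2)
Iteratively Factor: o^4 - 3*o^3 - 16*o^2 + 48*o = (o - 3)*(o^3 - 16*o) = (o - 3)*(o + 4)*(o^2 - 4*o) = o*(o - 3)*(o + 4)*(o - 4)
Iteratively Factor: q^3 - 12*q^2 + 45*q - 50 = (q - 2)*(q^2 - 10*q + 25) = (q - 5)*(q - 2)*(q - 5)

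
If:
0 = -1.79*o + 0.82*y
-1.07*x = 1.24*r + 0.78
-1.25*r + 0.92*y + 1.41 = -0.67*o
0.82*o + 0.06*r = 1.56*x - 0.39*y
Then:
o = -0.57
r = -0.10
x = -0.62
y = -1.25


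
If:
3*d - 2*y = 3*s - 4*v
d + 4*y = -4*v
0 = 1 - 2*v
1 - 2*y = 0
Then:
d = -4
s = -11/3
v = 1/2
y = 1/2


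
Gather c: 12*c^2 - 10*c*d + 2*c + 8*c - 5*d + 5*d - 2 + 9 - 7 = 12*c^2 + c*(10 - 10*d)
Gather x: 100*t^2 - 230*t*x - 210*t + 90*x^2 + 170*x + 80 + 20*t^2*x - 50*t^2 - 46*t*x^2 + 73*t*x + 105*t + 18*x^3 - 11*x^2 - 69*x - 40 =50*t^2 - 105*t + 18*x^3 + x^2*(79 - 46*t) + x*(20*t^2 - 157*t + 101) + 40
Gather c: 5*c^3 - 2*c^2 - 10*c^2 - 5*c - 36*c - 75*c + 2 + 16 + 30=5*c^3 - 12*c^2 - 116*c + 48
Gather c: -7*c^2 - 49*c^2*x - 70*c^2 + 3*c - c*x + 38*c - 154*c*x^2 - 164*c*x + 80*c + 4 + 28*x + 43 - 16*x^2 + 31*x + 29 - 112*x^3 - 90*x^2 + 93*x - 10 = c^2*(-49*x - 77) + c*(-154*x^2 - 165*x + 121) - 112*x^3 - 106*x^2 + 152*x + 66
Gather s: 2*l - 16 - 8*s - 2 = 2*l - 8*s - 18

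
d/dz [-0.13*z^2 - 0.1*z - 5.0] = -0.26*z - 0.1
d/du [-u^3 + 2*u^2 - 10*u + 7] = -3*u^2 + 4*u - 10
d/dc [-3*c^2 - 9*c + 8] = -6*c - 9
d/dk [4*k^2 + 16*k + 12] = 8*k + 16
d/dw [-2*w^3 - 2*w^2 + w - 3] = -6*w^2 - 4*w + 1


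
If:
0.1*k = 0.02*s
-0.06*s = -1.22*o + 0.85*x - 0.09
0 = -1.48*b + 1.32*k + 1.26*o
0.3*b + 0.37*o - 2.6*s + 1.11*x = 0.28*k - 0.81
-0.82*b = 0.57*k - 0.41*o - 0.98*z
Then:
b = 1.94437458764502*z - 0.116947094750105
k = 0.322152354953282*z + 0.039595236780566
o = 1.94637561998119*z - 0.178847153000399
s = 1.61076177476641*z + 0.19797618390283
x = 2.67992064693067*z - 0.164790703170184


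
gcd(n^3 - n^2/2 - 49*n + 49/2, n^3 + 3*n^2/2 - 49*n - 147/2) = n^2 - 49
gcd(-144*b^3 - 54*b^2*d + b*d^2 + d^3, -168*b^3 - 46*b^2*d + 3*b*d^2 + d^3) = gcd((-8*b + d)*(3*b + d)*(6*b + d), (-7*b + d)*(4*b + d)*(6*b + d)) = 6*b + d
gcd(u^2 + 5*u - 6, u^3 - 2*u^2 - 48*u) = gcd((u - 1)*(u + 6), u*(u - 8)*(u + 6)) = u + 6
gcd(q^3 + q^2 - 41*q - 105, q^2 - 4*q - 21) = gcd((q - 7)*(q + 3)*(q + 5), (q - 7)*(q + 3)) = q^2 - 4*q - 21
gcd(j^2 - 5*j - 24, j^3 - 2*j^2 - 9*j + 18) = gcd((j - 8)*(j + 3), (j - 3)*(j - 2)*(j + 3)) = j + 3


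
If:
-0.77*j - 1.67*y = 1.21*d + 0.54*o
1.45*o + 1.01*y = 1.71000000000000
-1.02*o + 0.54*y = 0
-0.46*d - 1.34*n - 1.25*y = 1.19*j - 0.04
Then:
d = 0.950354609929078*n - 1.23777832111048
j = -1.49341438703141*n - 0.498364820520079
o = 0.51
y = 0.96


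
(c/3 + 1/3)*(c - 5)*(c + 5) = c^3/3 + c^2/3 - 25*c/3 - 25/3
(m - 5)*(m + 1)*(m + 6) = m^3 + 2*m^2 - 29*m - 30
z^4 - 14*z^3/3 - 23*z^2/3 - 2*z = z*(z - 6)*(z + 1/3)*(z + 1)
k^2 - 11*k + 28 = (k - 7)*(k - 4)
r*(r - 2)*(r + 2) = r^3 - 4*r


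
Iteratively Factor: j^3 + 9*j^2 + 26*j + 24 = (j + 3)*(j^2 + 6*j + 8) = (j + 2)*(j + 3)*(j + 4)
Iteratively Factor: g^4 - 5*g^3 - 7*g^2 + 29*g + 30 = (g + 1)*(g^3 - 6*g^2 - g + 30) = (g - 5)*(g + 1)*(g^2 - g - 6) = (g - 5)*(g + 1)*(g + 2)*(g - 3)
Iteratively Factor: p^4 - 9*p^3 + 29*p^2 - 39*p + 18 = (p - 3)*(p^3 - 6*p^2 + 11*p - 6) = (p - 3)^2*(p^2 - 3*p + 2) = (p - 3)^2*(p - 2)*(p - 1)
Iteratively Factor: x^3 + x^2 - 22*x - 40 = (x + 2)*(x^2 - x - 20) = (x - 5)*(x + 2)*(x + 4)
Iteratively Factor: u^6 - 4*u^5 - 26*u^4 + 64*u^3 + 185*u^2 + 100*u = (u - 5)*(u^5 + u^4 - 21*u^3 - 41*u^2 - 20*u) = (u - 5)*(u + 1)*(u^4 - 21*u^2 - 20*u) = (u - 5)*(u + 1)^2*(u^3 - u^2 - 20*u) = (u - 5)*(u + 1)^2*(u + 4)*(u^2 - 5*u) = (u - 5)^2*(u + 1)^2*(u + 4)*(u)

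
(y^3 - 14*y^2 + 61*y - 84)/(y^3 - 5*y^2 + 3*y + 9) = (y^2 - 11*y + 28)/(y^2 - 2*y - 3)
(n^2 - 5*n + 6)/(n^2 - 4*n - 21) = (-n^2 + 5*n - 6)/(-n^2 + 4*n + 21)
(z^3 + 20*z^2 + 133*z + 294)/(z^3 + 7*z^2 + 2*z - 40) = (z^3 + 20*z^2 + 133*z + 294)/(z^3 + 7*z^2 + 2*z - 40)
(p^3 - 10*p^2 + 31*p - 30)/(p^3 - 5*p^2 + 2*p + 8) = (p^2 - 8*p + 15)/(p^2 - 3*p - 4)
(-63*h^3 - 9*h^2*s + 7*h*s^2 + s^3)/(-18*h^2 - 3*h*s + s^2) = (-21*h^2 + 4*h*s + s^2)/(-6*h + s)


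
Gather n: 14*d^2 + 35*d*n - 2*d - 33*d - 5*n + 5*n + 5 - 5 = 14*d^2 + 35*d*n - 35*d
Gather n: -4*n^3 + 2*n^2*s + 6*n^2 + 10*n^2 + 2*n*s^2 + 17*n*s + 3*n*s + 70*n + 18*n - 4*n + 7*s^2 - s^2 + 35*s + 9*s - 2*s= -4*n^3 + n^2*(2*s + 16) + n*(2*s^2 + 20*s + 84) + 6*s^2 + 42*s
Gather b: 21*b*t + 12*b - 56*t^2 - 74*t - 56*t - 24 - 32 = b*(21*t + 12) - 56*t^2 - 130*t - 56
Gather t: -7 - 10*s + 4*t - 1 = -10*s + 4*t - 8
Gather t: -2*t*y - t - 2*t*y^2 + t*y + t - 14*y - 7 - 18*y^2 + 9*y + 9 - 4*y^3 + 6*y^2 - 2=t*(-2*y^2 - y) - 4*y^3 - 12*y^2 - 5*y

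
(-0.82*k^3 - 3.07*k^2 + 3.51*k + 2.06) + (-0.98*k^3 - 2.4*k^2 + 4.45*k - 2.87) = -1.8*k^3 - 5.47*k^2 + 7.96*k - 0.81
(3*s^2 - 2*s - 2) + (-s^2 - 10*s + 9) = 2*s^2 - 12*s + 7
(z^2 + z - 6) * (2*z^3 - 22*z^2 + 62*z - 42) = 2*z^5 - 20*z^4 + 28*z^3 + 152*z^2 - 414*z + 252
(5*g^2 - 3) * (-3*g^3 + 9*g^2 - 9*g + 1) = -15*g^5 + 45*g^4 - 36*g^3 - 22*g^2 + 27*g - 3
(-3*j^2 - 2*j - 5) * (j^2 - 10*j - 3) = -3*j^4 + 28*j^3 + 24*j^2 + 56*j + 15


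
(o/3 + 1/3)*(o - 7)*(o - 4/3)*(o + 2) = o^4/3 - 16*o^3/9 - 41*o^2/9 + 34*o/9 + 56/9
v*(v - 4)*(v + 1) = v^3 - 3*v^2 - 4*v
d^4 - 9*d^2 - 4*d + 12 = (d - 3)*(d - 1)*(d + 2)^2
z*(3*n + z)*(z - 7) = 3*n*z^2 - 21*n*z + z^3 - 7*z^2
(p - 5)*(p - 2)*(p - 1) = p^3 - 8*p^2 + 17*p - 10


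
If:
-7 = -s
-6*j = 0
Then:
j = 0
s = 7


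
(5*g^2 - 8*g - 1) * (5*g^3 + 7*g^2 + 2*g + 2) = 25*g^5 - 5*g^4 - 51*g^3 - 13*g^2 - 18*g - 2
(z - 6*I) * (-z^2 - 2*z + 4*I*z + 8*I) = -z^3 - 2*z^2 + 10*I*z^2 + 24*z + 20*I*z + 48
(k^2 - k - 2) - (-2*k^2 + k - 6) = 3*k^2 - 2*k + 4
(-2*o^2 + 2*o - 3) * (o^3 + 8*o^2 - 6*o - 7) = -2*o^5 - 14*o^4 + 25*o^3 - 22*o^2 + 4*o + 21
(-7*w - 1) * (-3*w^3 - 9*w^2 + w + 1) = 21*w^4 + 66*w^3 + 2*w^2 - 8*w - 1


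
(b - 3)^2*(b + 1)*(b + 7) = b^4 + 2*b^3 - 32*b^2 + 30*b + 63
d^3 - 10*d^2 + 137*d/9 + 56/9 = (d - 8)*(d - 7/3)*(d + 1/3)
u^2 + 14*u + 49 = (u + 7)^2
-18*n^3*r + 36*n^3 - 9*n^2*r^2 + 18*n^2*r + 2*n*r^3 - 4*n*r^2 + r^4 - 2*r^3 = (-3*n + r)*(2*n + r)*(3*n + r)*(r - 2)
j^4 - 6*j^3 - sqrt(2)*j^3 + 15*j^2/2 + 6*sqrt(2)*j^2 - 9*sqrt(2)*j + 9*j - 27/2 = (j - 3)^2*(j - 3*sqrt(2)/2)*(j + sqrt(2)/2)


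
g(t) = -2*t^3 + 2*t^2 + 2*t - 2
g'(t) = -6*t^2 + 4*t + 2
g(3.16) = -38.82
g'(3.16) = -45.27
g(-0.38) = -2.36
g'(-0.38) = -0.39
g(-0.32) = -2.37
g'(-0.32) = 0.11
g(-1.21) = 2.05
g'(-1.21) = -11.62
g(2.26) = -10.35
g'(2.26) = -19.61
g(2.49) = -15.50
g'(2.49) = -25.24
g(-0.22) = -2.32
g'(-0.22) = 0.83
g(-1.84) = 13.55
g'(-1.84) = -25.67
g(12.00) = -3146.00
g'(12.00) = -814.00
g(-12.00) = 3718.00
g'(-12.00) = -910.00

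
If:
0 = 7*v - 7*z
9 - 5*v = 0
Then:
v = 9/5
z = 9/5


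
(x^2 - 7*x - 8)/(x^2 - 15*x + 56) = (x + 1)/(x - 7)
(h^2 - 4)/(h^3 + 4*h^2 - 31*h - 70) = (h - 2)/(h^2 + 2*h - 35)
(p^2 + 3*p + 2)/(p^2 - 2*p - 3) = (p + 2)/(p - 3)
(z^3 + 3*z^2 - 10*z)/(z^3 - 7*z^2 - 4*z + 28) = z*(z + 5)/(z^2 - 5*z - 14)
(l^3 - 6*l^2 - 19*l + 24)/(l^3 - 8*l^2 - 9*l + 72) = (l - 1)/(l - 3)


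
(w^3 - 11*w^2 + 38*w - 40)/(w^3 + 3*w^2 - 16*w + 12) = (w^2 - 9*w + 20)/(w^2 + 5*w - 6)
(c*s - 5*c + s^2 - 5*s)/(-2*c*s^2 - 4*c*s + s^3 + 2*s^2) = (-c*s + 5*c - s^2 + 5*s)/(s*(2*c*s + 4*c - s^2 - 2*s))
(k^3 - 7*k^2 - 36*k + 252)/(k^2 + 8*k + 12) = (k^2 - 13*k + 42)/(k + 2)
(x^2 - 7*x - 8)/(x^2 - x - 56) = (x + 1)/(x + 7)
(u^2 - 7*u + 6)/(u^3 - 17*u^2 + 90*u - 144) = (u - 1)/(u^2 - 11*u + 24)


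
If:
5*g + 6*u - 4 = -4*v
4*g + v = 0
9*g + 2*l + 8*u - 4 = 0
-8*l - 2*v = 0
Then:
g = -4/77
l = -4/77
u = 4/7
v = 16/77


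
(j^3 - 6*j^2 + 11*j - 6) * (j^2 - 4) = j^5 - 6*j^4 + 7*j^3 + 18*j^2 - 44*j + 24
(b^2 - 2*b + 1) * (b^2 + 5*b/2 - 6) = b^4 + b^3/2 - 10*b^2 + 29*b/2 - 6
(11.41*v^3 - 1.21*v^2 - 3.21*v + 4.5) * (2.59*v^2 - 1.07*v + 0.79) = 29.5519*v^5 - 15.3426*v^4 + 1.9947*v^3 + 14.1338*v^2 - 7.3509*v + 3.555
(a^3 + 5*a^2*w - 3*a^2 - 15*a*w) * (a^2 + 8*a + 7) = a^5 + 5*a^4*w + 5*a^4 + 25*a^3*w - 17*a^3 - 85*a^2*w - 21*a^2 - 105*a*w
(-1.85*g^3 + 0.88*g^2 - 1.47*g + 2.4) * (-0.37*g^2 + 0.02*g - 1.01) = 0.6845*g^5 - 0.3626*g^4 + 2.43*g^3 - 1.8062*g^2 + 1.5327*g - 2.424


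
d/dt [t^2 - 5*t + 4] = 2*t - 5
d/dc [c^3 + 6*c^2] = 3*c*(c + 4)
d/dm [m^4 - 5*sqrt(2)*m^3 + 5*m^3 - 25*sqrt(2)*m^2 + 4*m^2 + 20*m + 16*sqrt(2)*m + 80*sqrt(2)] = 4*m^3 - 15*sqrt(2)*m^2 + 15*m^2 - 50*sqrt(2)*m + 8*m + 20 + 16*sqrt(2)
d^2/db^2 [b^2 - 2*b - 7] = 2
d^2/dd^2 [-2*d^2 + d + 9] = -4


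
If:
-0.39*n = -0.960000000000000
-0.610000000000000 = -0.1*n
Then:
No Solution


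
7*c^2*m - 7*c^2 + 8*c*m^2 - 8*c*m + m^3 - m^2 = (c + m)*(7*c + m)*(m - 1)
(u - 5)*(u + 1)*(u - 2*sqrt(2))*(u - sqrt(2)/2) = u^4 - 4*u^3 - 5*sqrt(2)*u^3/2 - 3*u^2 + 10*sqrt(2)*u^2 - 8*u + 25*sqrt(2)*u/2 - 10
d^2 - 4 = (d - 2)*(d + 2)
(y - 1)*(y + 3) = y^2 + 2*y - 3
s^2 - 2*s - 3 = (s - 3)*(s + 1)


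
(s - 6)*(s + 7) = s^2 + s - 42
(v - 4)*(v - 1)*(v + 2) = v^3 - 3*v^2 - 6*v + 8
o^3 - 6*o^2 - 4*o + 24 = (o - 6)*(o - 2)*(o + 2)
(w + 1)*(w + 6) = w^2 + 7*w + 6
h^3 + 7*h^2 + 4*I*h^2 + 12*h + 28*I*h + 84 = (h + 7)*(h - 2*I)*(h + 6*I)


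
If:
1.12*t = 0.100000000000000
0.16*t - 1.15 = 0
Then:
No Solution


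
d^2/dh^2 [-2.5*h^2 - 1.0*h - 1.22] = -5.00000000000000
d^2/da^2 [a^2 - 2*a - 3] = 2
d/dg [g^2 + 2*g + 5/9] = 2*g + 2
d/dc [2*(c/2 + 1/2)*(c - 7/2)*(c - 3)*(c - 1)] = 4*c^3 - 39*c^2/2 + 19*c + 13/2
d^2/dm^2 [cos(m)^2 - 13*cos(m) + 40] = 13*cos(m) - 2*cos(2*m)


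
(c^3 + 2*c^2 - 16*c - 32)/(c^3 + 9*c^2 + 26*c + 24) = (c - 4)/(c + 3)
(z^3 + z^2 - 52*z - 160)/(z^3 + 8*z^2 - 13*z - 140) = (z^2 - 4*z - 32)/(z^2 + 3*z - 28)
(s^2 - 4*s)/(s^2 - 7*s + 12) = s/(s - 3)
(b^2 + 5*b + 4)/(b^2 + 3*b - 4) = (b + 1)/(b - 1)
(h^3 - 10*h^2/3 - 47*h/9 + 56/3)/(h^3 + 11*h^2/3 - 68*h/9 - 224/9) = (h - 3)/(h + 4)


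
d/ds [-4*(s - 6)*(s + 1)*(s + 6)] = -12*s^2 - 8*s + 144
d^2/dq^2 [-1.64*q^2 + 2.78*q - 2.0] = -3.28000000000000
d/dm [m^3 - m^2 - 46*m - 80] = 3*m^2 - 2*m - 46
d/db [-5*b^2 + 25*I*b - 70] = -10*b + 25*I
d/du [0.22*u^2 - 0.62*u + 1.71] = 0.44*u - 0.62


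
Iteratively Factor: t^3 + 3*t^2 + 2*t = (t + 2)*(t^2 + t) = (t + 1)*(t + 2)*(t)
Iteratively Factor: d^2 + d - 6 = (d + 3)*(d - 2)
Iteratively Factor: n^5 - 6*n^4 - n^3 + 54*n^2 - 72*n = (n - 4)*(n^4 - 2*n^3 - 9*n^2 + 18*n) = (n - 4)*(n - 3)*(n^3 + n^2 - 6*n) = (n - 4)*(n - 3)*(n + 3)*(n^2 - 2*n) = (n - 4)*(n - 3)*(n - 2)*(n + 3)*(n)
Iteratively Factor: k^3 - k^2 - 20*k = (k - 5)*(k^2 + 4*k) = (k - 5)*(k + 4)*(k)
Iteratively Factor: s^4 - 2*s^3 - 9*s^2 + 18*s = (s - 2)*(s^3 - 9*s) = (s - 2)*(s + 3)*(s^2 - 3*s) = s*(s - 2)*(s + 3)*(s - 3)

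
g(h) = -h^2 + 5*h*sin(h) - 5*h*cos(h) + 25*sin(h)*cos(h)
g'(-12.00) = -49.76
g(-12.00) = -114.24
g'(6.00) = 23.32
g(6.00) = -79.89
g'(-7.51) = 12.00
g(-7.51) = -16.32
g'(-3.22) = 51.30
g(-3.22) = -29.63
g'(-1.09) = -16.56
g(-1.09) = -4.09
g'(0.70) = 7.18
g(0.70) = 11.41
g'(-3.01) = 51.35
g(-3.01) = -18.75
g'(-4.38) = -18.11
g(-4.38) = -54.74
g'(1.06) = -6.04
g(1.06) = 11.57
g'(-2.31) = 18.30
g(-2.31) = 7.86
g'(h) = 5*h*sin(h) + 5*h*cos(h) - 2*h - 25*sin(h)^2 + 5*sin(h) + 25*cos(h)^2 - 5*cos(h)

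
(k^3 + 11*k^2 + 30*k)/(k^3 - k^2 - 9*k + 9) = k*(k^2 + 11*k + 30)/(k^3 - k^2 - 9*k + 9)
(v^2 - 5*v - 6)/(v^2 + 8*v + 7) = (v - 6)/(v + 7)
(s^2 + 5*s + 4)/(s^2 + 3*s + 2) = (s + 4)/(s + 2)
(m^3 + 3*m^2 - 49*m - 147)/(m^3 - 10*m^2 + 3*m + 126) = (m + 7)/(m - 6)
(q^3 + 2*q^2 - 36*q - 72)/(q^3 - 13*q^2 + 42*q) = (q^2 + 8*q + 12)/(q*(q - 7))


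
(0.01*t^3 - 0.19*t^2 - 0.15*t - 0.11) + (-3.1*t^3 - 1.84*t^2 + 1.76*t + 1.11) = -3.09*t^3 - 2.03*t^2 + 1.61*t + 1.0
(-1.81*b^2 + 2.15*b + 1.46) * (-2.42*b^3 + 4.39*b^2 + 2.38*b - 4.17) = 4.3802*b^5 - 13.1489*b^4 + 1.5975*b^3 + 19.0741*b^2 - 5.4907*b - 6.0882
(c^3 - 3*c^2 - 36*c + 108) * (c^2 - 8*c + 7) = c^5 - 11*c^4 - 5*c^3 + 375*c^2 - 1116*c + 756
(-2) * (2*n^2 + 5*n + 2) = -4*n^2 - 10*n - 4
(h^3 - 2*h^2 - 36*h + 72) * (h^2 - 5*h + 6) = h^5 - 7*h^4 - 20*h^3 + 240*h^2 - 576*h + 432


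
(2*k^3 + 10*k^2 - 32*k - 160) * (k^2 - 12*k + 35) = 2*k^5 - 14*k^4 - 82*k^3 + 574*k^2 + 800*k - 5600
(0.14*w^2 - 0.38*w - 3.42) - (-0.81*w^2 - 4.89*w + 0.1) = 0.95*w^2 + 4.51*w - 3.52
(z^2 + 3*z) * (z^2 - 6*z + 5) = z^4 - 3*z^3 - 13*z^2 + 15*z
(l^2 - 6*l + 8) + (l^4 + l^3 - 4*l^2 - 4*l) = l^4 + l^3 - 3*l^2 - 10*l + 8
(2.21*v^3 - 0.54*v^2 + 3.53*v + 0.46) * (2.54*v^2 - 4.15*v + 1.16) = 5.6134*v^5 - 10.5431*v^4 + 13.7708*v^3 - 14.1075*v^2 + 2.1858*v + 0.5336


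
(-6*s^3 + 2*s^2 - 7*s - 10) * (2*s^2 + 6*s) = -12*s^5 - 32*s^4 - 2*s^3 - 62*s^2 - 60*s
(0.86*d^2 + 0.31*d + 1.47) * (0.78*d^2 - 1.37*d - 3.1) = 0.6708*d^4 - 0.9364*d^3 - 1.9441*d^2 - 2.9749*d - 4.557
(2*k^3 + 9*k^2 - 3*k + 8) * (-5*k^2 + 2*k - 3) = -10*k^5 - 41*k^4 + 27*k^3 - 73*k^2 + 25*k - 24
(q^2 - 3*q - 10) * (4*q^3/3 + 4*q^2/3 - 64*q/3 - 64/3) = 4*q^5/3 - 8*q^4/3 - 116*q^3/3 + 88*q^2/3 + 832*q/3 + 640/3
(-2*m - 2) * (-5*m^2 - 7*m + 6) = 10*m^3 + 24*m^2 + 2*m - 12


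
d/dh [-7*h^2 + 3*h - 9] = 3 - 14*h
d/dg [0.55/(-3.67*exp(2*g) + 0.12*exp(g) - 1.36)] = (4.037*exp(g) - 0.066)*exp(g)/(3.67*exp(2*g) - 0.12*exp(g) + 1.36)^2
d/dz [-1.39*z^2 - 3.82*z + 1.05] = -2.78*z - 3.82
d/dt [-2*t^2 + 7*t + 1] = 7 - 4*t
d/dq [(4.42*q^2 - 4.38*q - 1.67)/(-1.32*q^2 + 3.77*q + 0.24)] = (10.8818*q^2 - 2.2872*q + 5.2447)/(1.7424*q^4 - 9.9528*q^3 + 13.5793*q^2 + 1.8096*q + 0.0576)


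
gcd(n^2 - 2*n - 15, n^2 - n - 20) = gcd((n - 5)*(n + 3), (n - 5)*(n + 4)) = n - 5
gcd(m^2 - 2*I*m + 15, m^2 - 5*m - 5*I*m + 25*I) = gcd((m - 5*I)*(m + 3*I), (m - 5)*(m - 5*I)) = m - 5*I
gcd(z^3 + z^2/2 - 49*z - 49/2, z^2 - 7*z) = z - 7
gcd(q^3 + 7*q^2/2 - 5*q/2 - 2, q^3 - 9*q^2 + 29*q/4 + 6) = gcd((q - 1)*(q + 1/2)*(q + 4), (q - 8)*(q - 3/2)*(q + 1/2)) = q + 1/2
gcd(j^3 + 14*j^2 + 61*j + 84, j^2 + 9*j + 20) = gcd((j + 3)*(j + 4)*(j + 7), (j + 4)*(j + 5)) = j + 4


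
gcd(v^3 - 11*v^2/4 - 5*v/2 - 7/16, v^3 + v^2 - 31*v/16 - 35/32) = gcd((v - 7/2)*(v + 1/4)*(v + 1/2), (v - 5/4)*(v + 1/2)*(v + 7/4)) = v + 1/2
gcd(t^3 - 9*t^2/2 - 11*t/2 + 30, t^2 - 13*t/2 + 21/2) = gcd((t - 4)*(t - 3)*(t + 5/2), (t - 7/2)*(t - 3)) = t - 3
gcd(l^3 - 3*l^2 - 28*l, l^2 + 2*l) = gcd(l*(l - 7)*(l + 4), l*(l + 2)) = l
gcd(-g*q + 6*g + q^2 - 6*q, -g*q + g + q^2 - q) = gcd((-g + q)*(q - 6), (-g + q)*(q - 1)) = -g + q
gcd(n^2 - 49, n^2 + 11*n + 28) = n + 7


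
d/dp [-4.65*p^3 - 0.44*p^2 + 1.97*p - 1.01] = -13.95*p^2 - 0.88*p + 1.97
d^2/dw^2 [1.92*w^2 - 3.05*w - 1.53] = 3.84000000000000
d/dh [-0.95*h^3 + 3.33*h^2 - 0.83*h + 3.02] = -2.85*h^2 + 6.66*h - 0.83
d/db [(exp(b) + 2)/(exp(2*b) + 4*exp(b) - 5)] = (-2*(exp(b) + 2)^2 + exp(2*b) + 4*exp(b) - 5)*exp(b)/(exp(2*b) + 4*exp(b) - 5)^2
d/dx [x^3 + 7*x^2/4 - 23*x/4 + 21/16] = 3*x^2 + 7*x/2 - 23/4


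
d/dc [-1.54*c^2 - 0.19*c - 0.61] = -3.08*c - 0.19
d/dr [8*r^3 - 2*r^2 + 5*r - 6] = 24*r^2 - 4*r + 5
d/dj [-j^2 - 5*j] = -2*j - 5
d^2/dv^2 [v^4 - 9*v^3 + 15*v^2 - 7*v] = 12*v^2 - 54*v + 30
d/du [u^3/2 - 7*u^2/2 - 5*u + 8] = 3*u^2/2 - 7*u - 5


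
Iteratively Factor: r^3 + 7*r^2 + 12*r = (r + 3)*(r^2 + 4*r) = r*(r + 3)*(r + 4)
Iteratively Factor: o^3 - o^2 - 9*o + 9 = (o - 3)*(o^2 + 2*o - 3) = (o - 3)*(o + 3)*(o - 1)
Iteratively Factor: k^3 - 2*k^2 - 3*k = (k - 3)*(k^2 + k) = (k - 3)*(k + 1)*(k)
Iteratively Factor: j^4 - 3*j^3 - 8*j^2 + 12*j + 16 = (j + 1)*(j^3 - 4*j^2 - 4*j + 16) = (j - 4)*(j + 1)*(j^2 - 4) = (j - 4)*(j - 2)*(j + 1)*(j + 2)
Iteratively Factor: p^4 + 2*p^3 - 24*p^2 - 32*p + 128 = (p + 4)*(p^3 - 2*p^2 - 16*p + 32) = (p - 2)*(p + 4)*(p^2 - 16) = (p - 4)*(p - 2)*(p + 4)*(p + 4)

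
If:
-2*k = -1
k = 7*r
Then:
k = 1/2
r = 1/14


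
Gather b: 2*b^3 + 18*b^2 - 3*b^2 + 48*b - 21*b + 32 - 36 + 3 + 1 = 2*b^3 + 15*b^2 + 27*b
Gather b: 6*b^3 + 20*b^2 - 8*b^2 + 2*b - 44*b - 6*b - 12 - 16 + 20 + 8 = 6*b^3 + 12*b^2 - 48*b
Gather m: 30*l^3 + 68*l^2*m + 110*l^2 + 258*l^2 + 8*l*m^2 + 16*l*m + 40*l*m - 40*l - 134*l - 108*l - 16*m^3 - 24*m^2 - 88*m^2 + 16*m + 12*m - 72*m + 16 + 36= 30*l^3 + 368*l^2 - 282*l - 16*m^3 + m^2*(8*l - 112) + m*(68*l^2 + 56*l - 44) + 52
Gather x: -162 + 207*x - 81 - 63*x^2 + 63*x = -63*x^2 + 270*x - 243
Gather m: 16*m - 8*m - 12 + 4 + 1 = 8*m - 7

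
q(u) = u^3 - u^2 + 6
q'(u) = 3*u^2 - 2*u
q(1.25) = 6.39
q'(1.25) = 2.19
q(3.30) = 31.05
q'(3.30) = 26.07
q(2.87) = 21.40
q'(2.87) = 18.97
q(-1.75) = -2.42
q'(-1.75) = 12.69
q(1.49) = 7.09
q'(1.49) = 3.68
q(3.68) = 42.29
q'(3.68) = 33.27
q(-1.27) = 2.34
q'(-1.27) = 7.38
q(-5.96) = -241.23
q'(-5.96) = 118.48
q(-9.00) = -804.00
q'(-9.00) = 261.00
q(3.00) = 24.00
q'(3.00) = 21.00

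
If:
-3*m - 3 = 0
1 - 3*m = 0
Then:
No Solution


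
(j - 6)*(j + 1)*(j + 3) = j^3 - 2*j^2 - 21*j - 18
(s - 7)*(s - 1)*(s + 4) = s^3 - 4*s^2 - 25*s + 28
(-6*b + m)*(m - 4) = -6*b*m + 24*b + m^2 - 4*m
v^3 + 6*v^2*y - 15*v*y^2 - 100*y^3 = (v - 4*y)*(v + 5*y)^2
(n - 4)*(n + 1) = n^2 - 3*n - 4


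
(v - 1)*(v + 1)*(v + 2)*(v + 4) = v^4 + 6*v^3 + 7*v^2 - 6*v - 8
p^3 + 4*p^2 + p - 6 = (p - 1)*(p + 2)*(p + 3)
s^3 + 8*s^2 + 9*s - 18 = (s - 1)*(s + 3)*(s + 6)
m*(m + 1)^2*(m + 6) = m^4 + 8*m^3 + 13*m^2 + 6*m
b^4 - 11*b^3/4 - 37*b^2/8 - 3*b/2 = b*(b - 4)*(b + 1/2)*(b + 3/4)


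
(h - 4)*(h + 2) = h^2 - 2*h - 8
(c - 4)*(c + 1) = c^2 - 3*c - 4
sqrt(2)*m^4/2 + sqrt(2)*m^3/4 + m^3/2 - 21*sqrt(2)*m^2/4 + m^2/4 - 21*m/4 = m*(m - 3)*(m + 7/2)*(sqrt(2)*m/2 + 1/2)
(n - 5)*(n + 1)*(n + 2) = n^3 - 2*n^2 - 13*n - 10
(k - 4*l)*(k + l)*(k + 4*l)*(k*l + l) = k^4*l + k^3*l^2 + k^3*l - 16*k^2*l^3 + k^2*l^2 - 16*k*l^4 - 16*k*l^3 - 16*l^4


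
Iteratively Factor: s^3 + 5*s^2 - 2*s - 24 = (s + 4)*(s^2 + s - 6) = (s - 2)*(s + 4)*(s + 3)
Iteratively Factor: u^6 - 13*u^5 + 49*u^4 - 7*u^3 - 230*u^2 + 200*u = (u - 5)*(u^5 - 8*u^4 + 9*u^3 + 38*u^2 - 40*u) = (u - 5)*(u - 4)*(u^4 - 4*u^3 - 7*u^2 + 10*u) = (u - 5)^2*(u - 4)*(u^3 + u^2 - 2*u) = u*(u - 5)^2*(u - 4)*(u^2 + u - 2) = u*(u - 5)^2*(u - 4)*(u - 1)*(u + 2)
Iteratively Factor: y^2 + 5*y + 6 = (y + 3)*(y + 2)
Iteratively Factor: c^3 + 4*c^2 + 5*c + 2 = (c + 1)*(c^2 + 3*c + 2) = (c + 1)*(c + 2)*(c + 1)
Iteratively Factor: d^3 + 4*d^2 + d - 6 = (d + 2)*(d^2 + 2*d - 3) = (d - 1)*(d + 2)*(d + 3)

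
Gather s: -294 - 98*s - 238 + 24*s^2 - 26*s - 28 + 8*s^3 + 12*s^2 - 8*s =8*s^3 + 36*s^2 - 132*s - 560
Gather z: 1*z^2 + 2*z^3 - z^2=2*z^3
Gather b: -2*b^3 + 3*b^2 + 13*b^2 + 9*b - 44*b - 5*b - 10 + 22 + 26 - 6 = -2*b^3 + 16*b^2 - 40*b + 32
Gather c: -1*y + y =0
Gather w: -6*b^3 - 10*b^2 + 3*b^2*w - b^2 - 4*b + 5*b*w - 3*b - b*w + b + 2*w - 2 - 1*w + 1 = -6*b^3 - 11*b^2 - 6*b + w*(3*b^2 + 4*b + 1) - 1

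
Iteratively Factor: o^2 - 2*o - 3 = (o + 1)*(o - 3)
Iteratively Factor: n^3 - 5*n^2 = (n)*(n^2 - 5*n) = n^2*(n - 5)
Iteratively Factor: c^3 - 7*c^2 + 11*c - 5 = (c - 5)*(c^2 - 2*c + 1) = (c - 5)*(c - 1)*(c - 1)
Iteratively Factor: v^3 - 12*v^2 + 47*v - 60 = (v - 5)*(v^2 - 7*v + 12) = (v - 5)*(v - 4)*(v - 3)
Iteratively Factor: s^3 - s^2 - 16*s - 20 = (s + 2)*(s^2 - 3*s - 10) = (s - 5)*(s + 2)*(s + 2)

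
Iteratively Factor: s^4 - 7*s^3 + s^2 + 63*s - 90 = (s - 2)*(s^3 - 5*s^2 - 9*s + 45) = (s - 5)*(s - 2)*(s^2 - 9) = (s - 5)*(s - 2)*(s + 3)*(s - 3)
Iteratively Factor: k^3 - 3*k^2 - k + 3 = (k + 1)*(k^2 - 4*k + 3) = (k - 3)*(k + 1)*(k - 1)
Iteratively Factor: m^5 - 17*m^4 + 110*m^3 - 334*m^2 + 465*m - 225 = (m - 3)*(m^4 - 14*m^3 + 68*m^2 - 130*m + 75) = (m - 5)*(m - 3)*(m^3 - 9*m^2 + 23*m - 15) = (m - 5)^2*(m - 3)*(m^2 - 4*m + 3) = (m - 5)^2*(m - 3)^2*(m - 1)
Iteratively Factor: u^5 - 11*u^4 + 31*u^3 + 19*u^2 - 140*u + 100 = (u - 1)*(u^4 - 10*u^3 + 21*u^2 + 40*u - 100) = (u - 1)*(u + 2)*(u^3 - 12*u^2 + 45*u - 50) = (u - 2)*(u - 1)*(u + 2)*(u^2 - 10*u + 25) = (u - 5)*(u - 2)*(u - 1)*(u + 2)*(u - 5)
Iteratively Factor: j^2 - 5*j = (j)*(j - 5)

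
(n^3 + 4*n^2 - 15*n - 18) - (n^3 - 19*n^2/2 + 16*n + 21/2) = 27*n^2/2 - 31*n - 57/2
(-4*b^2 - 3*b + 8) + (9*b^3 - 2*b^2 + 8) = 9*b^3 - 6*b^2 - 3*b + 16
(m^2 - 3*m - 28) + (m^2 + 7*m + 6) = 2*m^2 + 4*m - 22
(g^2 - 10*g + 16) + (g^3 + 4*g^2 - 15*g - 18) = g^3 + 5*g^2 - 25*g - 2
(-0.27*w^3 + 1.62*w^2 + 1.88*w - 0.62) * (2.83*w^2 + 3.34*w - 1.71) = -0.7641*w^5 + 3.6828*w^4 + 11.1929*w^3 + 1.7544*w^2 - 5.2856*w + 1.0602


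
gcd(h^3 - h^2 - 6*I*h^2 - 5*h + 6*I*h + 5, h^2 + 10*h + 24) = 1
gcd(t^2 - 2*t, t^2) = t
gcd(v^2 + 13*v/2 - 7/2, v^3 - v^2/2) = v - 1/2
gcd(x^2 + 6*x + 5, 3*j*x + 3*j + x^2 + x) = x + 1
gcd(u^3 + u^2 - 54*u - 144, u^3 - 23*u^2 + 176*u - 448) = u - 8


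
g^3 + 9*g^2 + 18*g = g*(g + 3)*(g + 6)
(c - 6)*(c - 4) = c^2 - 10*c + 24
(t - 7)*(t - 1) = t^2 - 8*t + 7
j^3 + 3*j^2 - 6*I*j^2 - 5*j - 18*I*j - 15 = (j + 3)*(j - 5*I)*(j - I)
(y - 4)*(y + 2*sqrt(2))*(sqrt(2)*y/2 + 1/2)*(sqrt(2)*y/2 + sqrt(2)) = y^4/2 - y^3 + 5*sqrt(2)*y^3/4 - 5*sqrt(2)*y^2/2 - 3*y^2 - 10*sqrt(2)*y - 2*y - 8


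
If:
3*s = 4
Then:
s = 4/3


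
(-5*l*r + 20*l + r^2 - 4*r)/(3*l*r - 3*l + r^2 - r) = (-5*l*r + 20*l + r^2 - 4*r)/(3*l*r - 3*l + r^2 - r)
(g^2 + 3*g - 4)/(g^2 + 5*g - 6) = (g + 4)/(g + 6)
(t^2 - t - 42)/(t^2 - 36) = (t - 7)/(t - 6)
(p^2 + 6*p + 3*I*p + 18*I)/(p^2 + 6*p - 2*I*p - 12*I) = (p + 3*I)/(p - 2*I)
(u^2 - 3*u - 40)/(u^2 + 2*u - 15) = (u - 8)/(u - 3)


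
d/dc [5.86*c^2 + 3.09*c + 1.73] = 11.72*c + 3.09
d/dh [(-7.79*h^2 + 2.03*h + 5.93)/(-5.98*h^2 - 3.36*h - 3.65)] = (38.3138*h^2 + 127.7898*h + 12.5153)/(35.7604*h^4 + 40.1856*h^3 + 54.9436*h^2 + 24.528*h + 13.3225)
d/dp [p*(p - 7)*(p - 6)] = 3*p^2 - 26*p + 42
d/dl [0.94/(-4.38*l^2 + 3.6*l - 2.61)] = (8.2344*l - 3.384)/(4.38*l^2 - 3.6*l + 2.61)^2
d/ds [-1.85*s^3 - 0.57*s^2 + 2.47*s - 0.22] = -5.55*s^2 - 1.14*s + 2.47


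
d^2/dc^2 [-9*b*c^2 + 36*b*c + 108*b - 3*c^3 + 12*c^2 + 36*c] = -18*b - 18*c + 24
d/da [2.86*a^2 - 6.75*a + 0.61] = 5.72*a - 6.75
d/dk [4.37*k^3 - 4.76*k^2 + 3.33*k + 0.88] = 13.11*k^2 - 9.52*k + 3.33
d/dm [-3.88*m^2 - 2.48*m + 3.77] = -7.76*m - 2.48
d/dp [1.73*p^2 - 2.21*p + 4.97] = 3.46*p - 2.21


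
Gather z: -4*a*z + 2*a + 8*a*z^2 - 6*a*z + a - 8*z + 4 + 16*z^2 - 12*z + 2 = 3*a + z^2*(8*a + 16) + z*(-10*a - 20) + 6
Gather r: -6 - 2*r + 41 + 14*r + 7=12*r + 42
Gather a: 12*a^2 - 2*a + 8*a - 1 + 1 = 12*a^2 + 6*a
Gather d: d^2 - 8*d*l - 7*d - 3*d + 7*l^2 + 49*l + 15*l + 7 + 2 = d^2 + d*(-8*l - 10) + 7*l^2 + 64*l + 9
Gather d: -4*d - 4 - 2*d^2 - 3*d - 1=-2*d^2 - 7*d - 5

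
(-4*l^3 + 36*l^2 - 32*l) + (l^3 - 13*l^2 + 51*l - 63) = -3*l^3 + 23*l^2 + 19*l - 63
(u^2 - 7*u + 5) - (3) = u^2 - 7*u + 2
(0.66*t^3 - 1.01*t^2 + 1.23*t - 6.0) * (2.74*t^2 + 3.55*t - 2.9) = 1.8084*t^5 - 0.4244*t^4 - 2.1293*t^3 - 9.1445*t^2 - 24.867*t + 17.4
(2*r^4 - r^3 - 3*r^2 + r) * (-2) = -4*r^4 + 2*r^3 + 6*r^2 - 2*r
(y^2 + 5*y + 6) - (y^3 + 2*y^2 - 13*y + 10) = -y^3 - y^2 + 18*y - 4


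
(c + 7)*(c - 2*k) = c^2 - 2*c*k + 7*c - 14*k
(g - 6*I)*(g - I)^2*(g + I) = g^4 - 7*I*g^3 - 5*g^2 - 7*I*g - 6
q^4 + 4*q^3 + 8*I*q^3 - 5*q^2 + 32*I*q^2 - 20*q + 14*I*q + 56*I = (q + 4)*(q - I)*(q + 2*I)*(q + 7*I)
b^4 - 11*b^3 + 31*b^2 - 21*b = b*(b - 7)*(b - 3)*(b - 1)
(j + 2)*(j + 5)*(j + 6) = j^3 + 13*j^2 + 52*j + 60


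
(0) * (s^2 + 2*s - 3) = 0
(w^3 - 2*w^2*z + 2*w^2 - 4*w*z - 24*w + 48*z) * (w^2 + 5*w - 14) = w^5 - 2*w^4*z + 7*w^4 - 14*w^3*z - 28*w^3 + 56*w^2*z - 148*w^2 + 296*w*z + 336*w - 672*z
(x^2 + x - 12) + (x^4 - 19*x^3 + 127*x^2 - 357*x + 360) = x^4 - 19*x^3 + 128*x^2 - 356*x + 348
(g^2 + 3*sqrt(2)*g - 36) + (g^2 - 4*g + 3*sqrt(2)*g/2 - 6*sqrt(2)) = 2*g^2 - 4*g + 9*sqrt(2)*g/2 - 36 - 6*sqrt(2)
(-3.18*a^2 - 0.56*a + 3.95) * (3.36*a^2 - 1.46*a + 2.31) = -10.6848*a^4 + 2.7612*a^3 + 6.7438*a^2 - 7.0606*a + 9.1245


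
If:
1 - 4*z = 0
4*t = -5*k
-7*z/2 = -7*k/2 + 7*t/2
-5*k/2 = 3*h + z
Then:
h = -19/108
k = 1/9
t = -5/36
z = 1/4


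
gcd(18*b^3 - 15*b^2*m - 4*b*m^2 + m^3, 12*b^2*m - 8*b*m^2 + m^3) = 6*b - m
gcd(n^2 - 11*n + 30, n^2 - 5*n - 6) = n - 6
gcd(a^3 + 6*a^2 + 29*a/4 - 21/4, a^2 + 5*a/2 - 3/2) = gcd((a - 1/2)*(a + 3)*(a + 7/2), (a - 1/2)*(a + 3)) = a^2 + 5*a/2 - 3/2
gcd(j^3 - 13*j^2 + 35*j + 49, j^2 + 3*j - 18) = 1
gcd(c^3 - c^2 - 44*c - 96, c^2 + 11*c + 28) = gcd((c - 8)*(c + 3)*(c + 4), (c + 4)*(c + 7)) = c + 4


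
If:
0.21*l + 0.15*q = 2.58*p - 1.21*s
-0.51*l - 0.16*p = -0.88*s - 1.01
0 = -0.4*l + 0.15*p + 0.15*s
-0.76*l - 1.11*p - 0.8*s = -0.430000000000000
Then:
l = 0.04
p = 1.04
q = 25.35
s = -0.94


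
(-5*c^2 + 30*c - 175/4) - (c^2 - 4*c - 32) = -6*c^2 + 34*c - 47/4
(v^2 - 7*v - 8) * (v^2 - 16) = v^4 - 7*v^3 - 24*v^2 + 112*v + 128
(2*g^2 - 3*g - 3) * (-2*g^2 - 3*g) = -4*g^4 + 15*g^2 + 9*g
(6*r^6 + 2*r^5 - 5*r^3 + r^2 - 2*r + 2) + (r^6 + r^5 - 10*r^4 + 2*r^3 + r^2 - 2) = 7*r^6 + 3*r^5 - 10*r^4 - 3*r^3 + 2*r^2 - 2*r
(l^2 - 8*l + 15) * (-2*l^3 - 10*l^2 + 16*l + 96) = -2*l^5 + 6*l^4 + 66*l^3 - 182*l^2 - 528*l + 1440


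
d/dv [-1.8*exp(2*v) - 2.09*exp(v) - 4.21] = (-3.6*exp(v) - 2.09)*exp(v)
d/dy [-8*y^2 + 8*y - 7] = 8 - 16*y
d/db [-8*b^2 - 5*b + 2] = -16*b - 5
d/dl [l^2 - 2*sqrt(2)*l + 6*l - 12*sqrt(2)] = 2*l - 2*sqrt(2) + 6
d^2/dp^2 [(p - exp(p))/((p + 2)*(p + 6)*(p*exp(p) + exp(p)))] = (p^7 + 22*p^6 + 181*p^5 - 12*p^4*exp(p) + 680*p^4 - 144*p^3*exp(p) + 1122*p^3 - 606*p^2*exp(p) + 336*p^2 - 1008*p*exp(p) - 984*p - 584*exp(p) - 768)*exp(-p)/(p^9 + 27*p^8 + 303*p^7 + 1845*p^6 + 6708*p^5 + 15156*p^4 + 21392*p^3 + 18288*p^2 + 8640*p + 1728)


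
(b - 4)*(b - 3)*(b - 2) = b^3 - 9*b^2 + 26*b - 24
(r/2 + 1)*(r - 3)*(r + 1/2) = r^3/2 - r^2/4 - 13*r/4 - 3/2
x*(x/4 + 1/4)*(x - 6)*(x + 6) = x^4/4 + x^3/4 - 9*x^2 - 9*x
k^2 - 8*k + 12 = (k - 6)*(k - 2)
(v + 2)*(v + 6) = v^2 + 8*v + 12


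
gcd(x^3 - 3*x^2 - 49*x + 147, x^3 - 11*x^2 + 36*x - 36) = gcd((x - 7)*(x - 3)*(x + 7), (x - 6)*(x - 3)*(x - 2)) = x - 3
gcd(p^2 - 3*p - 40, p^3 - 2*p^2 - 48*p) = p - 8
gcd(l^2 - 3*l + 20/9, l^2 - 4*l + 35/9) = l - 5/3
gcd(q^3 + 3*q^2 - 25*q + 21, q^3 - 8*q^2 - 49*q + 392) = q + 7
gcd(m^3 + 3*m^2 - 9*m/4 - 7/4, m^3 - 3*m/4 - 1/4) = m^2 - m/2 - 1/2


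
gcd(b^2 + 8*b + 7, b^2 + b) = b + 1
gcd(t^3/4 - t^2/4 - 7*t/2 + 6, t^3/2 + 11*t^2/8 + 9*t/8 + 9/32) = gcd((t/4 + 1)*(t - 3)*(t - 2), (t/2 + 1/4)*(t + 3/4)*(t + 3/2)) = 1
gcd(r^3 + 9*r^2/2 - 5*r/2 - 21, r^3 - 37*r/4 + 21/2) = r^2 + 3*r/2 - 7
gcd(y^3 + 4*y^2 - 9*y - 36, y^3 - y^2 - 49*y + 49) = 1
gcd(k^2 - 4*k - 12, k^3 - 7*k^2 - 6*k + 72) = k - 6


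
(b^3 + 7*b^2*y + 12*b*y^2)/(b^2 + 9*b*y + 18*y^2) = b*(b + 4*y)/(b + 6*y)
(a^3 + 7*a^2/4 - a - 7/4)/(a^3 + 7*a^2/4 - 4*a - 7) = (a^2 - 1)/(a^2 - 4)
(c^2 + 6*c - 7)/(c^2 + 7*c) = (c - 1)/c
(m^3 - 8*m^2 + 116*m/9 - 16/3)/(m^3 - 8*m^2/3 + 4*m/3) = (m^2 - 22*m/3 + 8)/(m*(m - 2))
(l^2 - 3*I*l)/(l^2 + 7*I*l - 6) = l*(l - 3*I)/(l^2 + 7*I*l - 6)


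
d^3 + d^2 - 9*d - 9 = (d - 3)*(d + 1)*(d + 3)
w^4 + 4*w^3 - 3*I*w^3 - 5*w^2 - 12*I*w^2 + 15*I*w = w*(w - 1)*(w + 5)*(w - 3*I)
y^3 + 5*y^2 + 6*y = y*(y + 2)*(y + 3)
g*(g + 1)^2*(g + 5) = g^4 + 7*g^3 + 11*g^2 + 5*g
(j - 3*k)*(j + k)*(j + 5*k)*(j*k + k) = j^4*k + 3*j^3*k^2 + j^3*k - 13*j^2*k^3 + 3*j^2*k^2 - 15*j*k^4 - 13*j*k^3 - 15*k^4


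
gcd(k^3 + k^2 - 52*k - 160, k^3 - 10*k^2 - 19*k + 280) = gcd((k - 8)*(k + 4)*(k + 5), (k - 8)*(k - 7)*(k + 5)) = k^2 - 3*k - 40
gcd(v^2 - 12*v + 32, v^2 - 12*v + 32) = v^2 - 12*v + 32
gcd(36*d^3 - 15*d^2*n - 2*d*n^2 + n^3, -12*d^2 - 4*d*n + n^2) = 1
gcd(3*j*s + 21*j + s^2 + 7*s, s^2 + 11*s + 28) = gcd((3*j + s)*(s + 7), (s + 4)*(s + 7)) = s + 7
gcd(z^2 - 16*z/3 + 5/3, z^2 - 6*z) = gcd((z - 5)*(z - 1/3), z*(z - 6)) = 1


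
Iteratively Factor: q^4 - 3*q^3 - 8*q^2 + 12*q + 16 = (q + 2)*(q^3 - 5*q^2 + 2*q + 8) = (q - 2)*(q + 2)*(q^2 - 3*q - 4) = (q - 4)*(q - 2)*(q + 2)*(q + 1)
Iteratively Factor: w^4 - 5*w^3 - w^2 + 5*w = (w - 1)*(w^3 - 4*w^2 - 5*w) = (w - 5)*(w - 1)*(w^2 + w) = w*(w - 5)*(w - 1)*(w + 1)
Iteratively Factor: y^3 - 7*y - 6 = (y - 3)*(y^2 + 3*y + 2) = (y - 3)*(y + 1)*(y + 2)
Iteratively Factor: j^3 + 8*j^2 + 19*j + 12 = (j + 3)*(j^2 + 5*j + 4) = (j + 3)*(j + 4)*(j + 1)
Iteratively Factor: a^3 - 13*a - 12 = (a - 4)*(a^2 + 4*a + 3) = (a - 4)*(a + 3)*(a + 1)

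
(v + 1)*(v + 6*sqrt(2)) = v^2 + v + 6*sqrt(2)*v + 6*sqrt(2)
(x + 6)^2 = x^2 + 12*x + 36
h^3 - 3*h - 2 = (h - 2)*(h + 1)^2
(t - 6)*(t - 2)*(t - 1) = t^3 - 9*t^2 + 20*t - 12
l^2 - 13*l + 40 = (l - 8)*(l - 5)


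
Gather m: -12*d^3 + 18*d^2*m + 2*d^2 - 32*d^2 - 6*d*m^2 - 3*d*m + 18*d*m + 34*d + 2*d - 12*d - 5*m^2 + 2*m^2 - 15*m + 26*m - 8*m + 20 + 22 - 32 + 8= -12*d^3 - 30*d^2 + 24*d + m^2*(-6*d - 3) + m*(18*d^2 + 15*d + 3) + 18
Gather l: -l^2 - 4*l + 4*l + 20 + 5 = 25 - l^2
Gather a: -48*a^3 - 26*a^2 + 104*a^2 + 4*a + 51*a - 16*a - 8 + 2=-48*a^3 + 78*a^2 + 39*a - 6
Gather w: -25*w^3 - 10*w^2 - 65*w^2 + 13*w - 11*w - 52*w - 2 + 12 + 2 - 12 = -25*w^3 - 75*w^2 - 50*w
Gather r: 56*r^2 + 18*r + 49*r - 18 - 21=56*r^2 + 67*r - 39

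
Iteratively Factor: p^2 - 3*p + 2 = (p - 1)*(p - 2)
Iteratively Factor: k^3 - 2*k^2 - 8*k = (k + 2)*(k^2 - 4*k) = k*(k + 2)*(k - 4)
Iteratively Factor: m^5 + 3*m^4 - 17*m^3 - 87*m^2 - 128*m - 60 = (m - 5)*(m^4 + 8*m^3 + 23*m^2 + 28*m + 12) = (m - 5)*(m + 2)*(m^3 + 6*m^2 + 11*m + 6) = (m - 5)*(m + 1)*(m + 2)*(m^2 + 5*m + 6) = (m - 5)*(m + 1)*(m + 2)*(m + 3)*(m + 2)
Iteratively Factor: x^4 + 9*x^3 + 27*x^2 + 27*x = (x + 3)*(x^3 + 6*x^2 + 9*x) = (x + 3)^2*(x^2 + 3*x) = x*(x + 3)^2*(x + 3)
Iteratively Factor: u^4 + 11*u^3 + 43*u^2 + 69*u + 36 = (u + 4)*(u^3 + 7*u^2 + 15*u + 9) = (u + 3)*(u + 4)*(u^2 + 4*u + 3) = (u + 1)*(u + 3)*(u + 4)*(u + 3)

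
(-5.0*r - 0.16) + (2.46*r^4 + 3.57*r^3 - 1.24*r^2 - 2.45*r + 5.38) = 2.46*r^4 + 3.57*r^3 - 1.24*r^2 - 7.45*r + 5.22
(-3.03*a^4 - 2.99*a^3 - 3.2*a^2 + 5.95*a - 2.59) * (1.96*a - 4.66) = -5.9388*a^5 + 8.2594*a^4 + 7.6614*a^3 + 26.574*a^2 - 32.8034*a + 12.0694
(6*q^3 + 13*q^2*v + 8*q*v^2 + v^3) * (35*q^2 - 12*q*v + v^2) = 210*q^5 + 383*q^4*v + 130*q^3*v^2 - 48*q^2*v^3 - 4*q*v^4 + v^5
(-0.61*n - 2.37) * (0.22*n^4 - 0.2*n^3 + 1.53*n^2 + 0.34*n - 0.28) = -0.1342*n^5 - 0.3994*n^4 - 0.4593*n^3 - 3.8335*n^2 - 0.635*n + 0.6636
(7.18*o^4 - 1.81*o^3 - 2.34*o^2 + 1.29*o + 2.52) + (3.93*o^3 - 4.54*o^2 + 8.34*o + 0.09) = 7.18*o^4 + 2.12*o^3 - 6.88*o^2 + 9.63*o + 2.61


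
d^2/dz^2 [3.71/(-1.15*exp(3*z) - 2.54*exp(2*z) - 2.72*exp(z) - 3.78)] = (-3.71*(3.45*exp(2*z) + 5.08*exp(z) + 2.72)*(6.9*exp(2*z) + 10.16*exp(z) + 5.44)*exp(z) + (38.3985*exp(2*z) + 37.6936*exp(z) + 10.0912)*(1.15*exp(3*z) + 2.54*exp(2*z) + 2.72*exp(z) + 3.78))*exp(z)/(1.15*exp(3*z) + 2.54*exp(2*z) + 2.72*exp(z) + 3.78)^3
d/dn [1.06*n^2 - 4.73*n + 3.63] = 2.12*n - 4.73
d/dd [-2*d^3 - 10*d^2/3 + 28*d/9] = -6*d^2 - 20*d/3 + 28/9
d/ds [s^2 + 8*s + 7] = 2*s + 8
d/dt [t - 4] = 1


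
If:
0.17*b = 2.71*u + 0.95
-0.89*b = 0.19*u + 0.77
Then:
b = -0.78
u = -0.40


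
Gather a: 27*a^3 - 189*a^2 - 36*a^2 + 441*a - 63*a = 27*a^3 - 225*a^2 + 378*a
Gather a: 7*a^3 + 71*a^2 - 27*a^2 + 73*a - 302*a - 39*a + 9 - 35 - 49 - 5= 7*a^3 + 44*a^2 - 268*a - 80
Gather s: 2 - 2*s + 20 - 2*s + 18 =40 - 4*s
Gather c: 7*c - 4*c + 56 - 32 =3*c + 24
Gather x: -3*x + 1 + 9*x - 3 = 6*x - 2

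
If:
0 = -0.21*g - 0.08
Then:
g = -0.38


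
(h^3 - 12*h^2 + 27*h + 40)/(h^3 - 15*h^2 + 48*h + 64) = (h - 5)/(h - 8)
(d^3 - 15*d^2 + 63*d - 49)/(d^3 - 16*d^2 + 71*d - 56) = (d - 7)/(d - 8)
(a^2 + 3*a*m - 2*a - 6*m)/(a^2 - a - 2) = (a + 3*m)/(a + 1)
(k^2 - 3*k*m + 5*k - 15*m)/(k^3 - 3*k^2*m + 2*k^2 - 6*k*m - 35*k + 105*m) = (k + 5)/(k^2 + 2*k - 35)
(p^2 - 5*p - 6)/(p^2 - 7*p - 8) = (p - 6)/(p - 8)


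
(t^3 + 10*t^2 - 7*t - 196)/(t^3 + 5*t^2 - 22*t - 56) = (t + 7)/(t + 2)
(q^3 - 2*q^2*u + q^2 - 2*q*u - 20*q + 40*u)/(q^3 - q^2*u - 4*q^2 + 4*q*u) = (q^2 - 2*q*u + 5*q - 10*u)/(q*(q - u))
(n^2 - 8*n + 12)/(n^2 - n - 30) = (n - 2)/(n + 5)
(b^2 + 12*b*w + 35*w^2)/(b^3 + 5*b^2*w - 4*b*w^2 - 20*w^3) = (-b - 7*w)/(-b^2 + 4*w^2)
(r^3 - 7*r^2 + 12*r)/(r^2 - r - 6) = r*(r - 4)/(r + 2)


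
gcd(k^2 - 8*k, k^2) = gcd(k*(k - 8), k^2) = k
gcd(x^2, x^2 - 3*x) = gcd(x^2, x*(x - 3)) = x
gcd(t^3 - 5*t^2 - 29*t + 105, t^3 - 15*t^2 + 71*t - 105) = t^2 - 10*t + 21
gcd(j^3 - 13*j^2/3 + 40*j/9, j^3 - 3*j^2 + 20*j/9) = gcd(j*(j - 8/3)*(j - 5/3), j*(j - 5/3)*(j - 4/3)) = j^2 - 5*j/3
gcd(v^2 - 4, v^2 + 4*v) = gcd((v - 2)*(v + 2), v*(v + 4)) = 1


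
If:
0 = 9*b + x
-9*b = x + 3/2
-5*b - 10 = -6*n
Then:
No Solution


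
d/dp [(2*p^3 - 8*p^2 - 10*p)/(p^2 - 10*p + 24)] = 2*(p^4 - 20*p^3 + 117*p^2 - 192*p - 120)/(p^4 - 20*p^3 + 148*p^2 - 480*p + 576)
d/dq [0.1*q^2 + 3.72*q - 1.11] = 0.2*q + 3.72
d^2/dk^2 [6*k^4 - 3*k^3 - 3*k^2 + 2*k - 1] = 72*k^2 - 18*k - 6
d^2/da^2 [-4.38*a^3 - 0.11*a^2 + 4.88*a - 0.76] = -26.28*a - 0.22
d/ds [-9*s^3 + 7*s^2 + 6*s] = -27*s^2 + 14*s + 6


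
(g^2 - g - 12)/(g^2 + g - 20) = (g + 3)/(g + 5)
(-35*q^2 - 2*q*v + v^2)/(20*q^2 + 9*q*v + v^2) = (-7*q + v)/(4*q + v)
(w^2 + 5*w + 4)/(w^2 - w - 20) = (w + 1)/(w - 5)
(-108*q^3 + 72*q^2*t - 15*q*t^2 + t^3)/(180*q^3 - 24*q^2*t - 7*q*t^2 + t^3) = (-3*q + t)/(5*q + t)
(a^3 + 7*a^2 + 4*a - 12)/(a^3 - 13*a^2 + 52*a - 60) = (a^3 + 7*a^2 + 4*a - 12)/(a^3 - 13*a^2 + 52*a - 60)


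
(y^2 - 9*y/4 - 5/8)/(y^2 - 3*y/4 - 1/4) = (y - 5/2)/(y - 1)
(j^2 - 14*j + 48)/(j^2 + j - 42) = (j - 8)/(j + 7)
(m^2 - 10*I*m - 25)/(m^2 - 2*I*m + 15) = (m - 5*I)/(m + 3*I)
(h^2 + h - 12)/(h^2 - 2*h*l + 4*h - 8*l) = (h - 3)/(h - 2*l)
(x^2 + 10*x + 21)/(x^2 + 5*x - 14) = (x + 3)/(x - 2)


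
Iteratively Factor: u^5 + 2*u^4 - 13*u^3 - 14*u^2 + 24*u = (u - 3)*(u^4 + 5*u^3 + 2*u^2 - 8*u) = u*(u - 3)*(u^3 + 5*u^2 + 2*u - 8) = u*(u - 3)*(u + 4)*(u^2 + u - 2) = u*(u - 3)*(u - 1)*(u + 4)*(u + 2)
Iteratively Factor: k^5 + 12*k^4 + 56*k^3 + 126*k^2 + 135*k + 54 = (k + 3)*(k^4 + 9*k^3 + 29*k^2 + 39*k + 18) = (k + 2)*(k + 3)*(k^3 + 7*k^2 + 15*k + 9) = (k + 1)*(k + 2)*(k + 3)*(k^2 + 6*k + 9) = (k + 1)*(k + 2)*(k + 3)^2*(k + 3)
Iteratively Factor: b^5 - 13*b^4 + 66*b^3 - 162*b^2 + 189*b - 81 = (b - 1)*(b^4 - 12*b^3 + 54*b^2 - 108*b + 81) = (b - 3)*(b - 1)*(b^3 - 9*b^2 + 27*b - 27) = (b - 3)^2*(b - 1)*(b^2 - 6*b + 9) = (b - 3)^3*(b - 1)*(b - 3)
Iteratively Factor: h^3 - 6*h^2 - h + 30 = (h - 3)*(h^2 - 3*h - 10) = (h - 5)*(h - 3)*(h + 2)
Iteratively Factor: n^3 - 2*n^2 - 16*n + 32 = (n - 2)*(n^2 - 16) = (n - 2)*(n + 4)*(n - 4)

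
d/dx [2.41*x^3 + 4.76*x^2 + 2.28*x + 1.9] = 7.23*x^2 + 9.52*x + 2.28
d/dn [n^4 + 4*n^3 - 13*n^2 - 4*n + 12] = 4*n^3 + 12*n^2 - 26*n - 4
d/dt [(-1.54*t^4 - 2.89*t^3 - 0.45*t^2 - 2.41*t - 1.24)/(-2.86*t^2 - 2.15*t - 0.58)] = (8.8088*t^5 + 18.1984*t^4 + 15.9998*t^3 - 0.8965*t^2 - 6.5708*t - 1.2682)/(8.1796*t^4 + 12.298*t^3 + 7.9401*t^2 + 2.494*t + 0.3364)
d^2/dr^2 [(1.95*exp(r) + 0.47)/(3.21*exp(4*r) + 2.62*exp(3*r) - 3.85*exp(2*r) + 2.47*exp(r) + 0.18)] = (180.836955*exp(8*r) + 257.885622*exp(7*r) + 96.2584320000003*exp(6*r) - 238.823163*exp(5*r) - 102.236944*exp(4*r) + 36.192825*exp(3*r) - 7.295163*exp(2*r) + 3.303293*exp(r) - 0.145782)*exp(r)/(33.076161*exp(12*r) + 80.990226*exp(11*r) - 52.908183*exp(10*r) - 99.937511*exp(9*r) + 193.660233*exp(8*r) - 6.69989999999997*exp(7*r) - 157.444702*exp(6*r) + 155.456835*exp(5*r) - 55.160121*exp(4*r) + 5.053627*exp(3*r) + 2.920266*exp(2*r) + 0.240084*exp(r) + 0.005832)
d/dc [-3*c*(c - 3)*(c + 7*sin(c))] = -21*c^2*cos(c) - 9*c^2 - 42*c*sin(c) + 63*c*cos(c) + 18*c + 63*sin(c)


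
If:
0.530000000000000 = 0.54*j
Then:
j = 0.98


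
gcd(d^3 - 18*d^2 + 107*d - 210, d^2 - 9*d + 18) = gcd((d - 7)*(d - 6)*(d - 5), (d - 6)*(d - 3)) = d - 6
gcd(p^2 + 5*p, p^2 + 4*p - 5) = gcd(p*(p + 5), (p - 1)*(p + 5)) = p + 5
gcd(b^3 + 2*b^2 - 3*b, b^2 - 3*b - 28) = 1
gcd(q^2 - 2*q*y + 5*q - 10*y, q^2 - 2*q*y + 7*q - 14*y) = -q + 2*y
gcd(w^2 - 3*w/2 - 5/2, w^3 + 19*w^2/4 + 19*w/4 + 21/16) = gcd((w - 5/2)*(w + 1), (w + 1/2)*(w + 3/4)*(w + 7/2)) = 1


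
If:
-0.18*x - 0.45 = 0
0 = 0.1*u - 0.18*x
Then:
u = -4.50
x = -2.50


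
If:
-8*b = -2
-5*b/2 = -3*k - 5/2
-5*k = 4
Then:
No Solution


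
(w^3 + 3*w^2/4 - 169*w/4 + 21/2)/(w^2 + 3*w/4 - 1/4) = (w^2 + w - 42)/(w + 1)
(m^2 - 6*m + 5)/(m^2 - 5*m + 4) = (m - 5)/(m - 4)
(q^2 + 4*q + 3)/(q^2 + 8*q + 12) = (q^2 + 4*q + 3)/(q^2 + 8*q + 12)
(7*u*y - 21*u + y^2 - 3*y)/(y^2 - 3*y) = (7*u + y)/y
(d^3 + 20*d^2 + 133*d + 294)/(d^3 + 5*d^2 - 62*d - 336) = (d + 7)/(d - 8)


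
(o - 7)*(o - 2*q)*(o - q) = o^3 - 3*o^2*q - 7*o^2 + 2*o*q^2 + 21*o*q - 14*q^2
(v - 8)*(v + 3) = v^2 - 5*v - 24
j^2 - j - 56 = (j - 8)*(j + 7)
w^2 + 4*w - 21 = (w - 3)*(w + 7)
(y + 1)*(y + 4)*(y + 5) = y^3 + 10*y^2 + 29*y + 20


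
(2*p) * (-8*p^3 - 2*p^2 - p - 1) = -16*p^4 - 4*p^3 - 2*p^2 - 2*p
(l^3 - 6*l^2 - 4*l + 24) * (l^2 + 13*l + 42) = l^5 + 7*l^4 - 40*l^3 - 280*l^2 + 144*l + 1008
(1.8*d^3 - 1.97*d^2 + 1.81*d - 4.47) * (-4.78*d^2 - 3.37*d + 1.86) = -8.604*d^5 + 3.3506*d^4 + 1.3351*d^3 + 11.6027*d^2 + 18.4305*d - 8.3142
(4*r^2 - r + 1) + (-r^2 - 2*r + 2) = 3*r^2 - 3*r + 3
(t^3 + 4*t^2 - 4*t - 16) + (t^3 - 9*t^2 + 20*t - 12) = 2*t^3 - 5*t^2 + 16*t - 28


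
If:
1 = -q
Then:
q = -1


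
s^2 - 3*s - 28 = (s - 7)*(s + 4)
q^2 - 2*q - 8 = (q - 4)*(q + 2)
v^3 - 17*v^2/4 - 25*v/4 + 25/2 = (v - 5)*(v - 5/4)*(v + 2)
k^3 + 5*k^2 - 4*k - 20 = (k - 2)*(k + 2)*(k + 5)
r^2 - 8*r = r*(r - 8)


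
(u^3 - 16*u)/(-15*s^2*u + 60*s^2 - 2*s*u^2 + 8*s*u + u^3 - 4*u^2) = u*(-u - 4)/(15*s^2 + 2*s*u - u^2)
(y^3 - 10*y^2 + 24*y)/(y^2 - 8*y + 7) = y*(y^2 - 10*y + 24)/(y^2 - 8*y + 7)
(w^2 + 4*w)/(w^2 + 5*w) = (w + 4)/(w + 5)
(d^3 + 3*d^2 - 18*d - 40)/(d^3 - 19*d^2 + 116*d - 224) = (d^2 + 7*d + 10)/(d^2 - 15*d + 56)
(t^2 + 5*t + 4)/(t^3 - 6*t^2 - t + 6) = (t + 4)/(t^2 - 7*t + 6)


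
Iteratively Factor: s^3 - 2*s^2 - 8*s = (s)*(s^2 - 2*s - 8) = s*(s + 2)*(s - 4)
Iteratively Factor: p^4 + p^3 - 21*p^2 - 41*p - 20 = (p + 1)*(p^3 - 21*p - 20) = (p + 1)*(p + 4)*(p^2 - 4*p - 5) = (p - 5)*(p + 1)*(p + 4)*(p + 1)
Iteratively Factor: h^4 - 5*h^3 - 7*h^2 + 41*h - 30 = (h - 5)*(h^3 - 7*h + 6) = (h - 5)*(h - 2)*(h^2 + 2*h - 3) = (h - 5)*(h - 2)*(h + 3)*(h - 1)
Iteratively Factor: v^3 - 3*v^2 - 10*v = (v + 2)*(v^2 - 5*v) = (v - 5)*(v + 2)*(v)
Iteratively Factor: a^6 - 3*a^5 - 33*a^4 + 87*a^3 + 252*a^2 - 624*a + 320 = (a + 4)*(a^5 - 7*a^4 - 5*a^3 + 107*a^2 - 176*a + 80) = (a - 5)*(a + 4)*(a^4 - 2*a^3 - 15*a^2 + 32*a - 16) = (a - 5)*(a + 4)^2*(a^3 - 6*a^2 + 9*a - 4) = (a - 5)*(a - 1)*(a + 4)^2*(a^2 - 5*a + 4) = (a - 5)*(a - 1)^2*(a + 4)^2*(a - 4)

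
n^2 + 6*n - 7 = (n - 1)*(n + 7)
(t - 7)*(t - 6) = t^2 - 13*t + 42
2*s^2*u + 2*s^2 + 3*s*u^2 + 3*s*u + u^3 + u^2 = (s + u)*(2*s + u)*(u + 1)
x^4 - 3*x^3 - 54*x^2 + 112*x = x*(x - 8)*(x - 2)*(x + 7)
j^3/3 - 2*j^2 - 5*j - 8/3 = (j/3 + 1/3)*(j - 8)*(j + 1)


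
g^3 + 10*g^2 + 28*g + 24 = (g + 2)^2*(g + 6)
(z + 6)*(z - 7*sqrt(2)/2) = z^2 - 7*sqrt(2)*z/2 + 6*z - 21*sqrt(2)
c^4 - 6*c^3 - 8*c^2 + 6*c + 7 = (c - 7)*(c - 1)*(c + 1)^2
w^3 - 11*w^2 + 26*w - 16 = (w - 8)*(w - 2)*(w - 1)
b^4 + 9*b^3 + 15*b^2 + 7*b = b*(b + 1)^2*(b + 7)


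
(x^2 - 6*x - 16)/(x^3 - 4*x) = (x - 8)/(x*(x - 2))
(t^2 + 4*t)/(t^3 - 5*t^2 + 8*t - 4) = t*(t + 4)/(t^3 - 5*t^2 + 8*t - 4)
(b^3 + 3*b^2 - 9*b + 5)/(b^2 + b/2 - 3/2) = 2*(b^2 + 4*b - 5)/(2*b + 3)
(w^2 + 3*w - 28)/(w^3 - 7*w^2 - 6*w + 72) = (w + 7)/(w^2 - 3*w - 18)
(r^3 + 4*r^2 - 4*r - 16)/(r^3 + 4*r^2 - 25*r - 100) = (r^2 - 4)/(r^2 - 25)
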